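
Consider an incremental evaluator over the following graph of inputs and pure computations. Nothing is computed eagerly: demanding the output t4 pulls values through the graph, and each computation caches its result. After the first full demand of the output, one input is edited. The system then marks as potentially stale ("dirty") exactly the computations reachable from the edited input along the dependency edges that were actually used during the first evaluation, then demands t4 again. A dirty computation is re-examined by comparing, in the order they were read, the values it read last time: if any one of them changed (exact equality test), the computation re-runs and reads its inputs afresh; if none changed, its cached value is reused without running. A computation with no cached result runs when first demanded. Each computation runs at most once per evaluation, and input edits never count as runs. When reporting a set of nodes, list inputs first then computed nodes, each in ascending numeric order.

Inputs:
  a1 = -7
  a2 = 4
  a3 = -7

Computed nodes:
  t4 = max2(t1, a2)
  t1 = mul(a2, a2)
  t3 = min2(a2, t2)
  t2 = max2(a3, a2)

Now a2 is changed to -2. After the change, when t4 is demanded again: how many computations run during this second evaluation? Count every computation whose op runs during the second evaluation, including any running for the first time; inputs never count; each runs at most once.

Initial pass — values computed on the first demand:
  t1 = mul(4, 4) = 16
  t4 = max2(16, 4) = 16

Second demand — change propagation:
  t1: re-runs because a2 4->-2; a2 4->-2; new result 4.
  t4: re-runs because t1 16->4; a2 4->-2; new result 4.

Run set: t1, t4 (2 run).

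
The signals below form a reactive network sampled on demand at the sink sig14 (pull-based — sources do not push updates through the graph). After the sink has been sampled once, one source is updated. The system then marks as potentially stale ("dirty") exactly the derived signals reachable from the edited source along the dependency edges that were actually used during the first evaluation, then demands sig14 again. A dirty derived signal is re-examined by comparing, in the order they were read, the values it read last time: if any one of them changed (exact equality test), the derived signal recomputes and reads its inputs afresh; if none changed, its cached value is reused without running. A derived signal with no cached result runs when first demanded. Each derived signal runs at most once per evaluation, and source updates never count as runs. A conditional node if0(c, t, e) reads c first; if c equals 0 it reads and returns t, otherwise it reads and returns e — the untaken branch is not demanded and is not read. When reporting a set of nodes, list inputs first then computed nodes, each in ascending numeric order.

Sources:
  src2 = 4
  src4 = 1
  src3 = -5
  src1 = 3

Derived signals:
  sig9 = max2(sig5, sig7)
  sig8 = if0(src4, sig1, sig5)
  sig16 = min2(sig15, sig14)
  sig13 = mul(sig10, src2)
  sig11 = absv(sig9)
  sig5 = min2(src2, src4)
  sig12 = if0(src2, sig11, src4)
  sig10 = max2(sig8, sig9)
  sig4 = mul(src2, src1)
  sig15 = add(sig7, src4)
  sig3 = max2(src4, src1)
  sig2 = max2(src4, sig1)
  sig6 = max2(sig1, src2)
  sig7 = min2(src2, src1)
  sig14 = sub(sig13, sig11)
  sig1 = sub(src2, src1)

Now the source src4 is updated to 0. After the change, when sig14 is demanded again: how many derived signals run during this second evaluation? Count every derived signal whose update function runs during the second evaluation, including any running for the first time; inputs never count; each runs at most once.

Initial pass — values computed on the first demand:
  sig5 = min2(4, 1) = 1
  sig7 = min2(4, 3) = 3
  sig8 = if0(src4=1 -> else branch sig5) = 1
  sig9 = max2(1, 3) = 3
  sig10 = max2(1, 3) = 3
  sig11 = absv(3) = 3
  sig13 = mul(3, 4) = 12
  sig14 = sub(12, 3) = 9

Second demand — change propagation:
  sig1: newly demanded (no cache) — executes and yields 1.
  sig5: re-runs because src4 1->0; new result 0.
  sig8: re-runs because src4 1->0; sig5 1->0; new result 1 (unchanged).
  sig9: re-runs because sig5 1->0; new result 3 (unchanged).
  sig10: re-examined; everything it read last time is the same (sig8 unchanged, sig9 unchanged) — cache 3 kept, no run.
  sig11: re-examined; everything it read last time is the same (sig9 unchanged) — cache 3 kept, no run.
  sig13: re-examined; everything it read last time is the same (sig10 unchanged, src2 unchanged) — cache 12 kept, no run.
  sig14: re-examined; everything it read last time is the same (sig13 unchanged, sig11 unchanged) — cache 9 kept, no run.

The important point: the flipped condition pulls in fresh nodes; sig1 runs for the first time.

Run set: sig1, sig5, sig8, sig9 (4 run).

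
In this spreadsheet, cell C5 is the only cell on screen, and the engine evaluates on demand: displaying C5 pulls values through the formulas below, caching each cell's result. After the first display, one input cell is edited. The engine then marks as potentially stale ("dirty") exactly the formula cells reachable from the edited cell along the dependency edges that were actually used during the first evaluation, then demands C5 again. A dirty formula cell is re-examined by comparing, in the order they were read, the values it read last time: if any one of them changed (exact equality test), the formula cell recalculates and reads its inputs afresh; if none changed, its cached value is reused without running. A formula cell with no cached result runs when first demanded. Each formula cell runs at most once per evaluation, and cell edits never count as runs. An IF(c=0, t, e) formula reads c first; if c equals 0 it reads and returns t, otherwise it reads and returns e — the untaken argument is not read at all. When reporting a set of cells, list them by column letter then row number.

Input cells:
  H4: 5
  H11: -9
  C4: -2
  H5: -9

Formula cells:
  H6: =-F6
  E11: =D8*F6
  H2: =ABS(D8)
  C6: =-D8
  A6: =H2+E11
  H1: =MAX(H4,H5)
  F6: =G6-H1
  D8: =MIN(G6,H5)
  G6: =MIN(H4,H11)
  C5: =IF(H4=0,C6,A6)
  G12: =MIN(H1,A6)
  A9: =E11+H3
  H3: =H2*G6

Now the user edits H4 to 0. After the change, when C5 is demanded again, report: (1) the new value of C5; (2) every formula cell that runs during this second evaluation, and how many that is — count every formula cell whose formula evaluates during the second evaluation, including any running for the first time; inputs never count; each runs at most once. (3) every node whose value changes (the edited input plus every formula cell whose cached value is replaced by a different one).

C5 now evaluates to 9.
Run set: C5, C6, G6 (3 run).
Changed values: C5, H4.
The important point: the flipped condition redirects demand; A6, E11, F6, H1, H2 are left stale, never re-checked.

Initial pass — values computed on the first demand:
  G6 = MIN(5, -9) = -9
  D8 = MIN(-9, -9) = -9
  H1 = MAX(5, -9) = 5
  F6 = -9 - 5 = -14
  E11 = -9 * -14 = 126
  H2 = ABS(-9) = 9
  A6 = 9 + 126 = 135
  C5 = IF(H4=0: H4=5 -> else branch A6) = 135

Second demand — change propagation:
  G6: re-runs because H4 5->0; new result -9 (unchanged).
  D8: re-examined; everything it read last time is the same (G6 unchanged, H5 unchanged) — cache -9 kept, no run.
  C6: newly demanded (no cache) — executes and yields 9.
  H1: dirty yet unreached — the second evaluation never asks for it.
  F6: dirty yet unreached — the second evaluation never asks for it.
  E11: dirty yet unreached — the second evaluation never asks for it.
  H2: dirty yet unreached — the second evaluation never asks for it.
  A6: dirty yet unreached — the second evaluation never asks for it.
  C5: re-runs because H4 5->0; new result 9.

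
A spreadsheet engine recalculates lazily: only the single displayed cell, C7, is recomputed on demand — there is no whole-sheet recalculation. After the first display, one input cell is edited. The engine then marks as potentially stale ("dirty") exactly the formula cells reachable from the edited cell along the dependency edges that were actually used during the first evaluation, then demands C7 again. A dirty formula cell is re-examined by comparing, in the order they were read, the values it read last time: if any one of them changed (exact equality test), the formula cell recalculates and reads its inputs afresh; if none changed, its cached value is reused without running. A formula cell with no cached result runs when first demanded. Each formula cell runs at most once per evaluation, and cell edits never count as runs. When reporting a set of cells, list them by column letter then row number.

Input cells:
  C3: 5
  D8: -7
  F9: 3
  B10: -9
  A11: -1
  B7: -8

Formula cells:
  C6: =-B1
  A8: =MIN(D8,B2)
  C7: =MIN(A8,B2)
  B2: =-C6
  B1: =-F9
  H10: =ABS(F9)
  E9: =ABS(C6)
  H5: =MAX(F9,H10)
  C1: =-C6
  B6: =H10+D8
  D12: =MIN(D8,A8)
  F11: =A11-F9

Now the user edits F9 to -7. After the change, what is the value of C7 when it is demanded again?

First evaluation (everything demanded from the output):
  B1 = -(3) = -3
  C6 = -(-3) = 3
  B2 = -(3) = -3
  A8 = MIN(-7, -3) = -7
  C7 = MIN(-7, -3) = -7

Propagation after the edit:
  B1: runs — F9 3->-7; result 7.
  C6: runs — B1 -3->7; result -7.
  B2: runs — C6 3->-7; result 7.
  A8: runs — B2 -3->7; result -7 (same value as before).
  C7: runs — B2 -3->7; result -7 (same value as before).

New value of C7: -7.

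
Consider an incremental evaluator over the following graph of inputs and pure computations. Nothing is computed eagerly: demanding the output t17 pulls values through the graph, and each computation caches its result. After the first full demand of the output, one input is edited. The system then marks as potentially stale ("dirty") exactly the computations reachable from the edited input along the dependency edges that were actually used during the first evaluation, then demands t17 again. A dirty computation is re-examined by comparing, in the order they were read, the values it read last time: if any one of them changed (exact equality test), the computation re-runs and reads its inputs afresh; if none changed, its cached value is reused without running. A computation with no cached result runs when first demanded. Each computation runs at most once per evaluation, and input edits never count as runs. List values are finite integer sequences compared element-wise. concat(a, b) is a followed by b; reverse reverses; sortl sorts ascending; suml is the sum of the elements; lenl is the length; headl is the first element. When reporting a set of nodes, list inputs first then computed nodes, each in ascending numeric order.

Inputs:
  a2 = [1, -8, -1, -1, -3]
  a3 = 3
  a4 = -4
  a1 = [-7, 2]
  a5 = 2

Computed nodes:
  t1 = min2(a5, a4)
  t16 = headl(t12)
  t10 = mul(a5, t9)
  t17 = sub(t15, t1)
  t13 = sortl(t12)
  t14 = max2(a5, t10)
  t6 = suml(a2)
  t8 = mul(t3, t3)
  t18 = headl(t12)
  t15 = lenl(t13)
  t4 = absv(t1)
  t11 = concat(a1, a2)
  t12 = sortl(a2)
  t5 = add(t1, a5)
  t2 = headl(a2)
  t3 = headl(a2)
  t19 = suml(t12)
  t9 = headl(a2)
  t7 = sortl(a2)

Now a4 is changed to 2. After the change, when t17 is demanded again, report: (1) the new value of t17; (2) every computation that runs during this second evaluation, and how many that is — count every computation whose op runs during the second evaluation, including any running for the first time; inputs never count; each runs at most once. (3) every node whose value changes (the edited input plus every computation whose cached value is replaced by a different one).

t17 now evaluates to 3.
Run set: t1, t17 (2 run).
Changed values: a4, t1, t17.

Initial pass — values computed on the first demand:
  t1 = min2(2, -4) = -4
  t12 = sortl([1, -8, -1, -1, -3]) = [-8, -3, -1, -1, 1]
  t13 = sortl([-8, -3, -1, -1, 1]) = [-8, -3, -1, -1, 1]
  t15 = lenl([-8, -3, -1, -1, 1]) = 5
  t17 = sub(5, -4) = 9

Second demand — change propagation:
  t1: re-runs because a4 -4->2; new result 2.
  t17: re-runs because t1 -4->2; new result 3.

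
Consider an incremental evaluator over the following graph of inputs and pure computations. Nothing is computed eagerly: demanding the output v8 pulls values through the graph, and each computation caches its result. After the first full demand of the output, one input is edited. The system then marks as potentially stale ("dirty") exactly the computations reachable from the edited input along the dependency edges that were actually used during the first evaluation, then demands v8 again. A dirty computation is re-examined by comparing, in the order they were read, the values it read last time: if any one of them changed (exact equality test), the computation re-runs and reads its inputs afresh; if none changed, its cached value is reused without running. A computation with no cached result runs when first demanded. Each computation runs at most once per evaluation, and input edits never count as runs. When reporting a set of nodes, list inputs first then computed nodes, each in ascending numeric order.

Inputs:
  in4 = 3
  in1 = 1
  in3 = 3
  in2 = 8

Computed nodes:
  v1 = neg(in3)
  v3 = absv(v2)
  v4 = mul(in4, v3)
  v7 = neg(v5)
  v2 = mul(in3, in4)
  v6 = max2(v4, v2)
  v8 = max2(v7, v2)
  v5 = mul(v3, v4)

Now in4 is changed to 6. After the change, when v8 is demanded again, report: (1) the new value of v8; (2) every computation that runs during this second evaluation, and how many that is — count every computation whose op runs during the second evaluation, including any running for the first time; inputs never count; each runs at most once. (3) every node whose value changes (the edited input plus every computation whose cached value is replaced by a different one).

v8 now evaluates to 18.
Run set: v2, v3, v4, v5, v7, v8 (6 run).
Changed values: in4, v2, v3, v4, v5, v7, v8.

Initial pass — values computed on the first demand:
  v2 = mul(3, 3) = 9
  v3 = absv(9) = 9
  v4 = mul(3, 9) = 27
  v5 = mul(9, 27) = 243
  v7 = neg(243) = -243
  v8 = max2(-243, 9) = 9

Second demand — change propagation:
  v2: re-runs because in4 3->6; new result 18.
  v3: re-runs because v2 9->18; new result 18.
  v4: re-runs because in4 3->6; v3 9->18; new result 108.
  v5: re-runs because v3 9->18; v4 27->108; new result 1944.
  v7: re-runs because v5 243->1944; new result -1944.
  v8: re-runs because v7 -243->-1944; v2 9->18; new result 18.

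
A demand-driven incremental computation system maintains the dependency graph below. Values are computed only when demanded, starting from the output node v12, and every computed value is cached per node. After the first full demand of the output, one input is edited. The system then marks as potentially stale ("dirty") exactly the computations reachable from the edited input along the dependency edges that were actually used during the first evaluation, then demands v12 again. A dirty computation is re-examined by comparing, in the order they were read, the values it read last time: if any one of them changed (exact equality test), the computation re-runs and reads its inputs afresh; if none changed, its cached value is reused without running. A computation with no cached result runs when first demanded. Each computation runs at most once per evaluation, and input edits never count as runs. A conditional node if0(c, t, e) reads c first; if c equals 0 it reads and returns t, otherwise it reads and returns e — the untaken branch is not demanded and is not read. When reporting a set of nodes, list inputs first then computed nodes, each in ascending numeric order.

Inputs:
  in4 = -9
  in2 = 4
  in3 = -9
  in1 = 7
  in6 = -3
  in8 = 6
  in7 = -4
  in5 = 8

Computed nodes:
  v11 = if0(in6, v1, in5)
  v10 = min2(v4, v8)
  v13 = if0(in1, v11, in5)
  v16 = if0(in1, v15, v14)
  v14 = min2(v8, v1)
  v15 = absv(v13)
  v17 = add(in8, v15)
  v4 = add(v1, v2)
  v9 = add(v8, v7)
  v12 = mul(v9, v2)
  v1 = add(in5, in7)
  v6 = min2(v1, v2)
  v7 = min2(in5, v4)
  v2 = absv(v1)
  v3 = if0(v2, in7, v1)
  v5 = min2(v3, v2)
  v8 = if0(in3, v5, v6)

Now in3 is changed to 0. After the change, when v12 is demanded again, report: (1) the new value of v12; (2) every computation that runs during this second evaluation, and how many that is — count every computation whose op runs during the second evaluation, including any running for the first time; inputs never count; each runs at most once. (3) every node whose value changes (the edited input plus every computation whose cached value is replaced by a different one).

First evaluation (everything demanded from the output):
  v1 = add(8, -4) = 4
  v2 = absv(4) = 4
  v4 = add(4, 4) = 8
  v6 = min2(4, 4) = 4
  v7 = min2(8, 8) = 8
  v8 = if0(in3=-9 -> else branch v6) = 4
  v9 = add(4, 8) = 12
  v12 = mul(12, 4) = 48

Propagation after the edit:
  v3: demanded for the first time — runs, produces 4.
  v5: demanded for the first time — runs, produces 4.
  v8: runs — in3 -9->0; result 4 (same value as before).
  v9: checked — values it read are unchanged (v8 unchanged, v7 unchanged); reused cached 12 without running.
  v12: checked — values it read are unchanged (v9 unchanged, v2 unchanged); reused cached 48 without running.

Key observation: a condition flipped, so demand reaches new nodes — v3, v5 run for the first time.

New value of v12: 48.
Computations that run: v3, v5, v8 — 3 in total.
Values that change: in3.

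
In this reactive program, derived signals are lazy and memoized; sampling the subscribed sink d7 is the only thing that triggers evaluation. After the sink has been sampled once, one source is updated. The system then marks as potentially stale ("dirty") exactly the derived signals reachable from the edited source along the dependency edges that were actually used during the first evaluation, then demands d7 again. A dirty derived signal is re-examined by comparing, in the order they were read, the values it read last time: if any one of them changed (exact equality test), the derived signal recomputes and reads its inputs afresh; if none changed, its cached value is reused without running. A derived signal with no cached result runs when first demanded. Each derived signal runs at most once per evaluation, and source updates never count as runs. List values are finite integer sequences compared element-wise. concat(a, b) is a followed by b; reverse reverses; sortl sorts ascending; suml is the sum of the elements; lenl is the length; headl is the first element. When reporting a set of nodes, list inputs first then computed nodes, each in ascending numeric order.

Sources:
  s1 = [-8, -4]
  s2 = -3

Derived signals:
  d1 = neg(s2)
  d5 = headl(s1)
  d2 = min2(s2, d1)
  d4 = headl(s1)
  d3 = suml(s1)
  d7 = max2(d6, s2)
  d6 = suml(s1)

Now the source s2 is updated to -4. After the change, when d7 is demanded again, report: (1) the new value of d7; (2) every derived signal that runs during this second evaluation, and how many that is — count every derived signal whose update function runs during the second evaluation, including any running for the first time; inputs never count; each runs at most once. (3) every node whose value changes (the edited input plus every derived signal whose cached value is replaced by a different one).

First demand of the output computes:
  d6 = suml([-8, -4]) = -12
  d7 = max2(-12, -3) = -3

After the edit, cleaning proceeds:
  d7: a read changed (s2 -3->-4) — executes, giving -4.

Demanding d7 again yields -4.
1 derived signals run: d7.
The nodes whose values change: s2, d7.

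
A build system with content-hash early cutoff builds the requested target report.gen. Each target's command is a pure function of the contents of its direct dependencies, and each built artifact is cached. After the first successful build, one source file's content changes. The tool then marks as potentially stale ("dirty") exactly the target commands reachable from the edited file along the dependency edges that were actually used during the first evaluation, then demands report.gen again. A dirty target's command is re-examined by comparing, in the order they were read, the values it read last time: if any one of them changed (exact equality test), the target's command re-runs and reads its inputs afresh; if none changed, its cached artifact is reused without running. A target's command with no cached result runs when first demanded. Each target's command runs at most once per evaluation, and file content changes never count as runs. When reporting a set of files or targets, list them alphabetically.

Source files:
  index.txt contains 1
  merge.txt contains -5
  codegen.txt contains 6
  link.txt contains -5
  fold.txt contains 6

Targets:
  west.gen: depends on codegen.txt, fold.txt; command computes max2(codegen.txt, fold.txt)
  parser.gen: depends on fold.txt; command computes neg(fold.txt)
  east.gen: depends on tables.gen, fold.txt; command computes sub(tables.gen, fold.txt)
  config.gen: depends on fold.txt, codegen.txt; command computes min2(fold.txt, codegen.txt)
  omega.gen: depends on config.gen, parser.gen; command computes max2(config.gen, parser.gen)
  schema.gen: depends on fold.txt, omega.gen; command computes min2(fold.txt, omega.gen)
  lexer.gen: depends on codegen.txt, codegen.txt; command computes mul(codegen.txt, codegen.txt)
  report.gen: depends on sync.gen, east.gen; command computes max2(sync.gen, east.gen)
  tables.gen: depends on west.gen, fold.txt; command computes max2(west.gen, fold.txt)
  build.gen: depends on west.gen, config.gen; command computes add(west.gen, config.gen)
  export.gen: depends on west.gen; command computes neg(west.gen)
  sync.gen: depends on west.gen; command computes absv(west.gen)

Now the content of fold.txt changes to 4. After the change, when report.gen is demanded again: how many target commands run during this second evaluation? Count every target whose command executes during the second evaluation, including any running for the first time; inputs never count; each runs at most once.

Target commands that run: east.gen, report.gen, tables.gen, west.gen — 4 in total.
Key observation: the cutoff stops propagation at sync.gen — its inputs' values are unchanged, so it reuses its cache.

First evaluation (everything demanded from the output):
  west.gen = max2(6, 6) = 6
  sync.gen = absv(6) = 6
  tables.gen = max2(6, 6) = 6
  east.gen = sub(6, 6) = 0
  report.gen = max2(6, 0) = 6

Propagation after the edit:
  west.gen: runs — fold.txt 6->4; result 6 (same value as before).
  sync.gen: checked — values it read are unchanged (west.gen unchanged); reused cached 6 without running.
  tables.gen: runs — fold.txt 6->4; result 6 (same value as before).
  east.gen: runs — fold.txt 6->4; result 2.
  report.gen: runs — east.gen 0->2; result 6 (same value as before).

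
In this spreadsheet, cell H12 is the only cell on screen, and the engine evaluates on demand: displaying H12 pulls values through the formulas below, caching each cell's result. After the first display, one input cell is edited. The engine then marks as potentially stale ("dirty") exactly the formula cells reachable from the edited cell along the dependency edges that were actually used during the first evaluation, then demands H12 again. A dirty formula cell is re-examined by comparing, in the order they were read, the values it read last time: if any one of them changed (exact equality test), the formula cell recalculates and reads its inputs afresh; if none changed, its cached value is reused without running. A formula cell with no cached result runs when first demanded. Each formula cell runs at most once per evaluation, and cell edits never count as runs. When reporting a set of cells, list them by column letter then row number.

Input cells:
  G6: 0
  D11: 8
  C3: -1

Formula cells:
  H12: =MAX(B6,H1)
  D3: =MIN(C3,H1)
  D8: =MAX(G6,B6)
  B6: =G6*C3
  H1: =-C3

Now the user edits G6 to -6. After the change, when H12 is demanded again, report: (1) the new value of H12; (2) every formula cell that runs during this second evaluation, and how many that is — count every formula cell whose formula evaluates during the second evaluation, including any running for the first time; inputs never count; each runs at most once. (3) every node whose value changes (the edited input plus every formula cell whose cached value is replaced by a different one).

H12 now evaluates to 6.
Run set: B6, H12 (2 run).
Changed values: B6, G6, H12.

Initial pass — values computed on the first demand:
  B6 = 0 * -1 = 0
  H1 = -(-1) = 1
  H12 = MAX(0, 1) = 1

Second demand — change propagation:
  B6: re-runs because G6 0->-6; new result 6.
  H12: re-runs because B6 0->6; new result 6.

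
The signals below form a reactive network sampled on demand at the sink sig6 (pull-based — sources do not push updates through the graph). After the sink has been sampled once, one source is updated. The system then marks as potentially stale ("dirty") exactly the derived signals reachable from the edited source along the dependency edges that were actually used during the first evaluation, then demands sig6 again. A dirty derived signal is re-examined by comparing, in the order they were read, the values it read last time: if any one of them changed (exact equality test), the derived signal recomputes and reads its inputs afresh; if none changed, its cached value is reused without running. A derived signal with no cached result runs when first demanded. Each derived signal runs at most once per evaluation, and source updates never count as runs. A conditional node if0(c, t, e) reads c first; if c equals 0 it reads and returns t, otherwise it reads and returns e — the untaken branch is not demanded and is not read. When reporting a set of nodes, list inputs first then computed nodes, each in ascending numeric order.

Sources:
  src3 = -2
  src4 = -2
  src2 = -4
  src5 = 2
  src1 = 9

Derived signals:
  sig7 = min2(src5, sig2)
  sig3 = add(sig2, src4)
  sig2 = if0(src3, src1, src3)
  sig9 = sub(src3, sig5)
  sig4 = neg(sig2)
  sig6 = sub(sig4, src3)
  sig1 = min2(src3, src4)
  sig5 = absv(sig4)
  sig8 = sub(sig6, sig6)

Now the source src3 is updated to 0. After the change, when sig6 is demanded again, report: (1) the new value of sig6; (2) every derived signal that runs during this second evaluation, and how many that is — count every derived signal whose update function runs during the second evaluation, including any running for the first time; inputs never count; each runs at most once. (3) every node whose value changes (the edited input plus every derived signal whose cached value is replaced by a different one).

sig6 now evaluates to -9.
Run set: sig2, sig4, sig6 (3 run).
Changed values: src3, sig2, sig4, sig6.

Initial pass — values computed on the first demand:
  sig2 = if0(src3=-2 -> else branch src3) = -2
  sig4 = neg(-2) = 2
  sig6 = sub(2, -2) = 4

Second demand — change propagation:
  sig2: re-runs because src3 -2->0; src3 -2->0; new result 9.
  sig4: re-runs because sig2 -2->9; new result -9.
  sig6: re-runs because sig4 2->-9; src3 -2->0; new result -9.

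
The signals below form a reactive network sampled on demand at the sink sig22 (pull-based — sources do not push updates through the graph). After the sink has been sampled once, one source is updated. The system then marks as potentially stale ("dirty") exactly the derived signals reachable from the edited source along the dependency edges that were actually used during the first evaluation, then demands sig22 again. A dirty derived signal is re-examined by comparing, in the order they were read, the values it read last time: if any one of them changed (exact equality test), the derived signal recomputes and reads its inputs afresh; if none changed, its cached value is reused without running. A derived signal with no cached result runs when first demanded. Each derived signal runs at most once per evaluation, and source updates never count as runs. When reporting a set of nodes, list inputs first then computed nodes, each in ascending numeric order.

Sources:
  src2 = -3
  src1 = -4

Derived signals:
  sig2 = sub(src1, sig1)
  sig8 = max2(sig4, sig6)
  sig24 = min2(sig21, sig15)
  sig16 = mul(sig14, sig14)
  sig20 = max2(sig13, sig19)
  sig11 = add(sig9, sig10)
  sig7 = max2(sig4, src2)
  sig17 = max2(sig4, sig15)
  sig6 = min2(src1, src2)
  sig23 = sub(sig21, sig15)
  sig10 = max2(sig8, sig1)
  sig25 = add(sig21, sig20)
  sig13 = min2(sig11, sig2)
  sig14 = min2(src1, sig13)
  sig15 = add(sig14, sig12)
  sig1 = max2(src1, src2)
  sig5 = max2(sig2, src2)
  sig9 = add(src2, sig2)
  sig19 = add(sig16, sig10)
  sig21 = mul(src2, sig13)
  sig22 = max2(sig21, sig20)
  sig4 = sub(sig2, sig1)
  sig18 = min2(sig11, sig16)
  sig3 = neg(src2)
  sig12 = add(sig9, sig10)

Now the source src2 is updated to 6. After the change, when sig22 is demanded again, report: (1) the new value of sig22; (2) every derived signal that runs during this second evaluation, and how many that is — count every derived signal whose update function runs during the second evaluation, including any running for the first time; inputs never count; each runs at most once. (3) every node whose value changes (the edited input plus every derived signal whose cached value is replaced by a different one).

sig22 now evaluates to 106.
Run set: sig1, sig2, sig4, sig6, sig8, sig9, sig10, sig11, sig13, sig14, sig16, sig19, sig20, sig21, sig22 (15 run).
Changed values: src2, sig1, sig2, sig4, sig8, sig10, sig11, sig13, sig14, sig16, sig19, sig20, sig21, sig22.

Initial pass — values computed on the first demand:
  sig1 = max2(-4, -3) = -3
  sig2 = sub(-4, -3) = -1
  sig4 = sub(-1, -3) = 2
  sig6 = min2(-4, -3) = -4
  sig8 = max2(2, -4) = 2
  sig9 = add(-3, -1) = -4
  sig10 = max2(2, -3) = 2
  sig11 = add(-4, 2) = -2
  sig13 = min2(-2, -1) = -2
  sig14 = min2(-4, -2) = -4
  sig16 = mul(-4, -4) = 16
  sig19 = add(16, 2) = 18
  sig20 = max2(-2, 18) = 18
  sig21 = mul(-3, -2) = 6
  sig22 = max2(6, 18) = 18

Second demand — change propagation:
  sig1: re-runs because src2 -3->6; new result 6.
  sig2: re-runs because sig1 -3->6; new result -10.
  sig4: re-runs because sig2 -1->-10; sig1 -3->6; new result -16.
  sig6: re-runs because src2 -3->6; new result -4 (unchanged).
  sig8: re-runs because sig4 2->-16; new result -4.
  sig9: re-runs because src2 -3->6; sig2 -1->-10; new result -4 (unchanged).
  sig10: re-runs because sig8 2->-4; sig1 -3->6; new result 6.
  sig11: re-runs because sig10 2->6; new result 2.
  sig13: re-runs because sig11 -2->2; sig2 -1->-10; new result -10.
  sig14: re-runs because sig13 -2->-10; new result -10.
  sig16: re-runs because sig14 -4->-10; sig14 -4->-10; new result 100.
  sig19: re-runs because sig16 16->100; sig10 2->6; new result 106.
  sig20: re-runs because sig13 -2->-10; sig19 18->106; new result 106.
  sig21: re-runs because src2 -3->6; sig13 -2->-10; new result -60.
  sig22: re-runs because sig21 6->-60; sig20 18->106; new result 106.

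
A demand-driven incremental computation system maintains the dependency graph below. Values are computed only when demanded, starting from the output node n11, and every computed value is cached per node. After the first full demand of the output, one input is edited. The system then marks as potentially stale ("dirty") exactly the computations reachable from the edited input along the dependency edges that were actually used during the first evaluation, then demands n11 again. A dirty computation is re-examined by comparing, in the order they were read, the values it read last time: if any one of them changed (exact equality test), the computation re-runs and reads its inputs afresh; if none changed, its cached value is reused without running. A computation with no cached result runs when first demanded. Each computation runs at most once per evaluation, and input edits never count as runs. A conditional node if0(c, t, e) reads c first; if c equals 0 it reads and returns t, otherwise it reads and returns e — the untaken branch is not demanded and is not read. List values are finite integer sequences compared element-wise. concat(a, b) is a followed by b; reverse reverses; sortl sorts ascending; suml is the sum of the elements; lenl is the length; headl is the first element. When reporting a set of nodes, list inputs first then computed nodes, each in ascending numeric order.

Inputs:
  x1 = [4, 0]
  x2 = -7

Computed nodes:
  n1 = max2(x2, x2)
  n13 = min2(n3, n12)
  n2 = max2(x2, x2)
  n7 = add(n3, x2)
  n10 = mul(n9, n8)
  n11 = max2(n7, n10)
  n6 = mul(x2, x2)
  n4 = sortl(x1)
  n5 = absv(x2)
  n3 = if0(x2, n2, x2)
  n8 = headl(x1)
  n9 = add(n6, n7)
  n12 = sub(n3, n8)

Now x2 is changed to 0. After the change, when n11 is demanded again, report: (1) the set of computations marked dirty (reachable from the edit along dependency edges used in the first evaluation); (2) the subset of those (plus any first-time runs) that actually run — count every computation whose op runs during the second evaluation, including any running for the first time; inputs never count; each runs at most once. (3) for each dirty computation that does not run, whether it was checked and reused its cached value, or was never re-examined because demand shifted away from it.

Marked dirty: n3, n6, n7, n9, n10, n11.
Computations that run: n2, n3, n6, n7, n9, n10, n11 — 7 in total.
Every dirty computation ran.
Key observation: a condition flipped, so demand reaches new nodes — n2 runs for the first time.

First evaluation (everything demanded from the output):
  n3 = if0(x2=-7 -> else branch x2) = -7
  n6 = mul(-7, -7) = 49
  n7 = add(-7, -7) = -14
  n8 = headl([4, 0]) = 4
  n9 = add(49, -14) = 35
  n10 = mul(35, 4) = 140
  n11 = max2(-14, 140) = 140

Propagation after the edit:
  n2: demanded for the first time — runs, produces 0.
  n3: runs — x2 -7->0; x2 -7->0; result 0.
  n6: runs — x2 -7->0; x2 -7->0; result 0.
  n7: runs — n3 -7->0; x2 -7->0; result 0.
  n9: runs — n6 49->0; n7 -14->0; result 0.
  n10: runs — n9 35->0; result 0.
  n11: runs — n7 -14->0; n10 140->0; result 0.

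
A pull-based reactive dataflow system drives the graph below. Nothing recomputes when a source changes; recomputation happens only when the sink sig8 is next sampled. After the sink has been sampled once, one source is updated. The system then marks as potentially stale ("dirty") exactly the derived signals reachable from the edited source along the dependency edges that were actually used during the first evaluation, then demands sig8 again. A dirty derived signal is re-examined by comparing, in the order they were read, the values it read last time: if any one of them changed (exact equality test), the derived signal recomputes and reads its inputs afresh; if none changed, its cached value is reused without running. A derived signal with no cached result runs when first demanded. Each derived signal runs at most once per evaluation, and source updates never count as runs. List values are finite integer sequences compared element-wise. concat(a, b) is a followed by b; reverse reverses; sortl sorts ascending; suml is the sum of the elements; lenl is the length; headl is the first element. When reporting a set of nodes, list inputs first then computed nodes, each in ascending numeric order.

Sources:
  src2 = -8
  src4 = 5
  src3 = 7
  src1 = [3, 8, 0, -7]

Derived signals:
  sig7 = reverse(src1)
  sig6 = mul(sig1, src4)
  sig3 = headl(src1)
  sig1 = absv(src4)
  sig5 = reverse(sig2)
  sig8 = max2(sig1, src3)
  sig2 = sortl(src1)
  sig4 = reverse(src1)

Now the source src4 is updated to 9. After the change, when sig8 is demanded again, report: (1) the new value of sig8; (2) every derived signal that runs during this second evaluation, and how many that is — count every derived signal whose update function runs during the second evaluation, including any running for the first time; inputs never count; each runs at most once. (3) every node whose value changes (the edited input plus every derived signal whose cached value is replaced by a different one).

First evaluation (everything demanded from the output):
  sig1 = absv(5) = 5
  sig8 = max2(5, 7) = 7

Propagation after the edit:
  sig1: runs — src4 5->9; result 9.
  sig8: runs — sig1 5->9; result 9.

New value of sig8: 9.
Derived signals that run: sig1, sig8 — 2 in total.
Values that change: src4, sig1, sig8.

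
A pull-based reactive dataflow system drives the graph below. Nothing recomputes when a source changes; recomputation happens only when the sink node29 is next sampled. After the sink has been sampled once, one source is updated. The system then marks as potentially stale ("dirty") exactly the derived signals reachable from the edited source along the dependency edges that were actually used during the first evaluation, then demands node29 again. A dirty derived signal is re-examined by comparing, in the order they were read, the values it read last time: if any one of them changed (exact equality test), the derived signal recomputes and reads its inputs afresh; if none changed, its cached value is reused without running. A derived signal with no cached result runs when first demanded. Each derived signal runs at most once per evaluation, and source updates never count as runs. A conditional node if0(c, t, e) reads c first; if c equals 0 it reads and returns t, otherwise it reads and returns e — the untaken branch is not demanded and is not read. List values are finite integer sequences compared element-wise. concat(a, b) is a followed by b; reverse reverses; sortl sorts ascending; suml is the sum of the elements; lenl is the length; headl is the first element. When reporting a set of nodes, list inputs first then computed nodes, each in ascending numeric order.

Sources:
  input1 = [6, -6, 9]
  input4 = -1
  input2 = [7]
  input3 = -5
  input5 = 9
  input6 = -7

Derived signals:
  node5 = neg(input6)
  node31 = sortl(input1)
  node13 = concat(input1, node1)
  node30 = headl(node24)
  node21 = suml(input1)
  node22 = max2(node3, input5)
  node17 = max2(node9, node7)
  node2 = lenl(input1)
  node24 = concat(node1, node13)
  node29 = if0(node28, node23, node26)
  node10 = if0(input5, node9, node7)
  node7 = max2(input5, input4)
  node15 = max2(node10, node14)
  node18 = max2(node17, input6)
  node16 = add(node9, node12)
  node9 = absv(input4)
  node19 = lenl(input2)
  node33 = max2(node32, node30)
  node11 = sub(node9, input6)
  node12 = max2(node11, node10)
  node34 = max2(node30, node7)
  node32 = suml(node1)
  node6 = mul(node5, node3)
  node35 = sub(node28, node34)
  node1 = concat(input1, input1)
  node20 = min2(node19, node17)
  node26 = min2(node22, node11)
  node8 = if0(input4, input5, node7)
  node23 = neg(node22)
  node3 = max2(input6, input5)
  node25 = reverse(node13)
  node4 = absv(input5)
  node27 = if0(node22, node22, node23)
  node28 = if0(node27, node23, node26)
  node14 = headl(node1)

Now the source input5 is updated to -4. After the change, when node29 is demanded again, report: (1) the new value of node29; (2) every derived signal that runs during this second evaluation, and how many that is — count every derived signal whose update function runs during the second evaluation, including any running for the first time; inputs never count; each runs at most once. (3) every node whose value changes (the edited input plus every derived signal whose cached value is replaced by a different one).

New value of node29: -4.
Derived signals that run: node3, node22, node23, node26, node27, node28, node29 — 7 in total.
Values that change: input5, node3, node22, node23, node26, node27, node28, node29.

First evaluation (everything demanded from the output):
  node3 = max2(-7, 9) = 9
  node9 = absv(-1) = 1
  node11 = sub(1, -7) = 8
  node22 = max2(9, 9) = 9
  node23 = neg(9) = -9
  node26 = min2(9, 8) = 8
  node27 = if0(node22=9 -> else branch node23) = -9
  node28 = if0(node27=-9 -> else branch node26) = 8
  node29 = if0(node28=8 -> else branch node26) = 8

Propagation after the edit:
  node3: runs — input5 9->-4; result -4.
  node22: runs — node3 9->-4; input5 9->-4; result -4.
  node23: runs — node22 9->-4; result 4.
  node26: runs — node22 9->-4; result -4.
  node27: runs — node22 9->-4; node23 -9->4; result 4.
  node28: runs — node27 -9->4; node26 8->-4; result -4.
  node29: runs — node28 8->-4; node26 8->-4; result -4.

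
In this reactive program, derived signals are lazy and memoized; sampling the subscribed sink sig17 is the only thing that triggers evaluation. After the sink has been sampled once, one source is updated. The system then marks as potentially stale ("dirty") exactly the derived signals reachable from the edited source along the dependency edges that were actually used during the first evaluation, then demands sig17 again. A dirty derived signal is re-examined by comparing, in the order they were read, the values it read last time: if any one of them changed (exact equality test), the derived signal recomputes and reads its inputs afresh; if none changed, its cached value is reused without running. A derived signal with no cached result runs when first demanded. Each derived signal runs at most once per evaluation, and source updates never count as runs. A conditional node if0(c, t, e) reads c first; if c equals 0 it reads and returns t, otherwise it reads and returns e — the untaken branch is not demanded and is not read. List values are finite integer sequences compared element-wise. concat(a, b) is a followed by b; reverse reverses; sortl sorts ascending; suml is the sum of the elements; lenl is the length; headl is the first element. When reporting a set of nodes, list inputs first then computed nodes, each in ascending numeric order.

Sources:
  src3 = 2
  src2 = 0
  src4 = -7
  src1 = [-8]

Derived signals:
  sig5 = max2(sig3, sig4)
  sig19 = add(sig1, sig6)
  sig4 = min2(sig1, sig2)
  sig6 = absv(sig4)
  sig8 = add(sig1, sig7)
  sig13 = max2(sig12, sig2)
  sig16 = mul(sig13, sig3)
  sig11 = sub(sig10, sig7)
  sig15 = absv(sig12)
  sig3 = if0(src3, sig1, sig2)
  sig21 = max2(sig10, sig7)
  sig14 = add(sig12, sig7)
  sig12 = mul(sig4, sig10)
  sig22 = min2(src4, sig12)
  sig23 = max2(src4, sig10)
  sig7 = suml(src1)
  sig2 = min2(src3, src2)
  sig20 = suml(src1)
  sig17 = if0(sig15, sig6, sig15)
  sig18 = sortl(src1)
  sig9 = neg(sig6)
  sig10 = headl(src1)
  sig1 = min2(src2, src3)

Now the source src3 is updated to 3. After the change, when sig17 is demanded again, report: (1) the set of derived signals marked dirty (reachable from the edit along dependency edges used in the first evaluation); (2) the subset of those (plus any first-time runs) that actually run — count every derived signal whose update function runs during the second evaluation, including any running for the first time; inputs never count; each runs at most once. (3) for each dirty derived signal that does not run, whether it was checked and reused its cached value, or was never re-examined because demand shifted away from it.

The edit dirties: sig1, sig2, sig4, sig6, sig12, sig15, sig17.
2 derived signals run: sig1, sig2.
Cache hits after checking: sig4, sig6, sig12, sig15, sig17.
Note where the cutoff bites: sig4 is checked, finds nothing changed, and keeps its cache.

First demand of the output computes:
  sig1 = min2(0, 2) = 0
  sig2 = min2(2, 0) = 0
  sig4 = min2(0, 0) = 0
  sig6 = absv(0) = 0
  sig10 = headl([-8]) = -8
  sig12 = mul(0, -8) = 0
  sig15 = absv(0) = 0
  sig17 = if0(sig15=0 -> then branch sig6) = 0

After the edit, cleaning proceeds:
  sig1: a read changed (src3 2->3) — executes, giving 0 — identical to its old value.
  sig2: a read changed (src3 2->3) — executes, giving 0 — identical to its old value.
  sig4: dirty, but its reads are unchanged (sig1 unchanged, sig2 unchanged); cached 0 stands.
  sig6: dirty, but its reads are unchanged (sig4 unchanged); cached 0 stands.
  sig12: dirty, but its reads are unchanged (sig4 unchanged, sig10 unchanged); cached 0 stands.
  sig15: dirty, but its reads are unchanged (sig12 unchanged); cached 0 stands.
  sig17: dirty, but its reads are unchanged (sig15 unchanged, sig6 unchanged); cached 0 stands.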